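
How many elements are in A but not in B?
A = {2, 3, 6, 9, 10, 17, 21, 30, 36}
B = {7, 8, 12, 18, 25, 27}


Set A = {2, 3, 6, 9, 10, 17, 21, 30, 36}
Set B = {7, 8, 12, 18, 25, 27}
A \ B = {2, 3, 6, 9, 10, 17, 21, 30, 36}
|A \ B| = 9

9


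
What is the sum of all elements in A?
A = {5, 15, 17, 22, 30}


Set A = {5, 15, 17, 22, 30}
Sum = 5 + 15 + 17 + 22 + 30 = 89

89


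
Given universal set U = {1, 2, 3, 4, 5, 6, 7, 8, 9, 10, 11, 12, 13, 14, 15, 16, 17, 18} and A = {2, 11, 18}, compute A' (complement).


Universal set U = {1, 2, 3, 4, 5, 6, 7, 8, 9, 10, 11, 12, 13, 14, 15, 16, 17, 18}
Set A = {2, 11, 18}
A' = U \ A = elements in U but not in A
Checking each element of U:
1 (not in A, include), 2 (in A, exclude), 3 (not in A, include), 4 (not in A, include), 5 (not in A, include), 6 (not in A, include), 7 (not in A, include), 8 (not in A, include), 9 (not in A, include), 10 (not in A, include), 11 (in A, exclude), 12 (not in A, include), 13 (not in A, include), 14 (not in A, include), 15 (not in A, include), 16 (not in A, include), 17 (not in A, include), 18 (in A, exclude)
A' = {1, 3, 4, 5, 6, 7, 8, 9, 10, 12, 13, 14, 15, 16, 17}

{1, 3, 4, 5, 6, 7, 8, 9, 10, 12, 13, 14, 15, 16, 17}


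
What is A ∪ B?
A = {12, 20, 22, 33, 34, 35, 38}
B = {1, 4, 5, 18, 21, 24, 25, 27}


Set A = {12, 20, 22, 33, 34, 35, 38}
Set B = {1, 4, 5, 18, 21, 24, 25, 27}
A ∪ B includes all elements in either set.
Elements from A: {12, 20, 22, 33, 34, 35, 38}
Elements from B not already included: {1, 4, 5, 18, 21, 24, 25, 27}
A ∪ B = {1, 4, 5, 12, 18, 20, 21, 22, 24, 25, 27, 33, 34, 35, 38}

{1, 4, 5, 12, 18, 20, 21, 22, 24, 25, 27, 33, 34, 35, 38}


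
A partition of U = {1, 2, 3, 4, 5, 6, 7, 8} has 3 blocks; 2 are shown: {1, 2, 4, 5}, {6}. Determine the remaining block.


U = {1, 2, 3, 4, 5, 6, 7, 8}
Shown blocks: {1, 2, 4, 5}, {6}
A partition's blocks are pairwise disjoint and cover U, so the missing block = U \ (union of shown blocks).
Union of shown blocks: {1, 2, 4, 5, 6}
Missing block = U \ (union) = {3, 7, 8}

{3, 7, 8}


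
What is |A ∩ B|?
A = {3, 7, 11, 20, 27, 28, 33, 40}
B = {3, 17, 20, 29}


Set A = {3, 7, 11, 20, 27, 28, 33, 40}
Set B = {3, 17, 20, 29}
A ∩ B = {3, 20}
|A ∩ B| = 2

2


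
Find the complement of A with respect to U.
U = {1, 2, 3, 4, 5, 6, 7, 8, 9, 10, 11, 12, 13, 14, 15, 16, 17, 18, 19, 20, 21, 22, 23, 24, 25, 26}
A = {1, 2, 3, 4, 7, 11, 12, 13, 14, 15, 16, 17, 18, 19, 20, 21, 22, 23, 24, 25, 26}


Universal set U = {1, 2, 3, 4, 5, 6, 7, 8, 9, 10, 11, 12, 13, 14, 15, 16, 17, 18, 19, 20, 21, 22, 23, 24, 25, 26}
Set A = {1, 2, 3, 4, 7, 11, 12, 13, 14, 15, 16, 17, 18, 19, 20, 21, 22, 23, 24, 25, 26}
A' = U \ A = elements in U but not in A
Checking each element of U:
1 (in A, exclude), 2 (in A, exclude), 3 (in A, exclude), 4 (in A, exclude), 5 (not in A, include), 6 (not in A, include), 7 (in A, exclude), 8 (not in A, include), 9 (not in A, include), 10 (not in A, include), 11 (in A, exclude), 12 (in A, exclude), 13 (in A, exclude), 14 (in A, exclude), 15 (in A, exclude), 16 (in A, exclude), 17 (in A, exclude), 18 (in A, exclude), 19 (in A, exclude), 20 (in A, exclude), 21 (in A, exclude), 22 (in A, exclude), 23 (in A, exclude), 24 (in A, exclude), 25 (in A, exclude), 26 (in A, exclude)
A' = {5, 6, 8, 9, 10}

{5, 6, 8, 9, 10}


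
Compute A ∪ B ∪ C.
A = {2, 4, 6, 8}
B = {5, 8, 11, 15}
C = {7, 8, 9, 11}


Set A = {2, 4, 6, 8}
Set B = {5, 8, 11, 15}
Set C = {7, 8, 9, 11}
First, A ∪ B = {2, 4, 5, 6, 8, 11, 15}
Then, (A ∪ B) ∪ C = {2, 4, 5, 6, 7, 8, 9, 11, 15}

{2, 4, 5, 6, 7, 8, 9, 11, 15}


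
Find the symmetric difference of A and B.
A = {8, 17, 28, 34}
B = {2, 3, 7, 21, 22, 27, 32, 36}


Set A = {8, 17, 28, 34}
Set B = {2, 3, 7, 21, 22, 27, 32, 36}
A △ B = (A \ B) ∪ (B \ A)
Elements in A but not B: {8, 17, 28, 34}
Elements in B but not A: {2, 3, 7, 21, 22, 27, 32, 36}
A △ B = {2, 3, 7, 8, 17, 21, 22, 27, 28, 32, 34, 36}

{2, 3, 7, 8, 17, 21, 22, 27, 28, 32, 34, 36}


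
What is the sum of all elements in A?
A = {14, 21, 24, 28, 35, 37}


Set A = {14, 21, 24, 28, 35, 37}
Sum = 14 + 21 + 24 + 28 + 35 + 37 = 159

159


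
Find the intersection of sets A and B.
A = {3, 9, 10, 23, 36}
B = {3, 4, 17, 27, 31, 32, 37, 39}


Set A = {3, 9, 10, 23, 36}
Set B = {3, 4, 17, 27, 31, 32, 37, 39}
A ∩ B includes only elements in both sets.
Check each element of A against B:
3 ✓, 9 ✗, 10 ✗, 23 ✗, 36 ✗
A ∩ B = {3}

{3}


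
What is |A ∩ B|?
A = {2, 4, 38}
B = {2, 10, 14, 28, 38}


Set A = {2, 4, 38}
Set B = {2, 10, 14, 28, 38}
A ∩ B = {2, 38}
|A ∩ B| = 2

2


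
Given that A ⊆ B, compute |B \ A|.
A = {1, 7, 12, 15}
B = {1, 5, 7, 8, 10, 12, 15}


Set A = {1, 7, 12, 15}, |A| = 4
Set B = {1, 5, 7, 8, 10, 12, 15}, |B| = 7
Since A ⊆ B: B \ A = {5, 8, 10}
|B| - |A| = 7 - 4 = 3

3


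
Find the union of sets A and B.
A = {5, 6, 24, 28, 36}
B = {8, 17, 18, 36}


Set A = {5, 6, 24, 28, 36}
Set B = {8, 17, 18, 36}
A ∪ B includes all elements in either set.
Elements from A: {5, 6, 24, 28, 36}
Elements from B not already included: {8, 17, 18}
A ∪ B = {5, 6, 8, 17, 18, 24, 28, 36}

{5, 6, 8, 17, 18, 24, 28, 36}


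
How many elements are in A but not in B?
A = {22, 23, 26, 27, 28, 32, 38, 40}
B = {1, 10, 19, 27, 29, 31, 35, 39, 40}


Set A = {22, 23, 26, 27, 28, 32, 38, 40}
Set B = {1, 10, 19, 27, 29, 31, 35, 39, 40}
A \ B = {22, 23, 26, 28, 32, 38}
|A \ B| = 6

6


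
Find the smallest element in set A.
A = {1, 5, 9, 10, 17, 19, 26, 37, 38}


Set A = {1, 5, 9, 10, 17, 19, 26, 37, 38}
Elements in ascending order: 1, 5, 9, 10, 17, 19, 26, 37, 38
The smallest element is 1.

1


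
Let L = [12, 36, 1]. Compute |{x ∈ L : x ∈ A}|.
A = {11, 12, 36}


Set A = {11, 12, 36}
Candidates: [12, 36, 1]
Check each candidate:
12 ∈ A, 36 ∈ A, 1 ∉ A
Count of candidates in A: 2

2


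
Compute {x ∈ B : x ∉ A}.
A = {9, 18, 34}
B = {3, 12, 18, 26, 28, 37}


Set A = {9, 18, 34}
Set B = {3, 12, 18, 26, 28, 37}
Check each element of B against A:
3 ∉ A (include), 12 ∉ A (include), 18 ∈ A, 26 ∉ A (include), 28 ∉ A (include), 37 ∉ A (include)
Elements of B not in A: {3, 12, 26, 28, 37}

{3, 12, 26, 28, 37}


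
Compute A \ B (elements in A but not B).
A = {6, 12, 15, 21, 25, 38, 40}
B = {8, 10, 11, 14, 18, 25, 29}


Set A = {6, 12, 15, 21, 25, 38, 40}
Set B = {8, 10, 11, 14, 18, 25, 29}
A \ B includes elements in A that are not in B.
Check each element of A:
6 (not in B, keep), 12 (not in B, keep), 15 (not in B, keep), 21 (not in B, keep), 25 (in B, remove), 38 (not in B, keep), 40 (not in B, keep)
A \ B = {6, 12, 15, 21, 38, 40}

{6, 12, 15, 21, 38, 40}


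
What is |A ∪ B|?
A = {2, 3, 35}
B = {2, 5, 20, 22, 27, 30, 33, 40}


Set A = {2, 3, 35}, |A| = 3
Set B = {2, 5, 20, 22, 27, 30, 33, 40}, |B| = 8
A ∩ B = {2}, |A ∩ B| = 1
|A ∪ B| = |A| + |B| - |A ∩ B| = 3 + 8 - 1 = 10

10


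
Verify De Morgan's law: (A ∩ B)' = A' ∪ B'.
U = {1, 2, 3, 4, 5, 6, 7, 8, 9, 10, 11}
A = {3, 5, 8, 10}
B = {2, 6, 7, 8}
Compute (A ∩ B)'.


U = {1, 2, 3, 4, 5, 6, 7, 8, 9, 10, 11}
A = {3, 5, 8, 10}, B = {2, 6, 7, 8}
A ∩ B = {8}
(A ∩ B)' = U \ (A ∩ B) = {1, 2, 3, 4, 5, 6, 7, 9, 10, 11}
Verification via A' ∪ B': A' = {1, 2, 4, 6, 7, 9, 11}, B' = {1, 3, 4, 5, 9, 10, 11}
A' ∪ B' = {1, 2, 3, 4, 5, 6, 7, 9, 10, 11} ✓

{1, 2, 3, 4, 5, 6, 7, 9, 10, 11}


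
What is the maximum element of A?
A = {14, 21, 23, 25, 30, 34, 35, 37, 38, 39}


Set A = {14, 21, 23, 25, 30, 34, 35, 37, 38, 39}
Elements in ascending order: 14, 21, 23, 25, 30, 34, 35, 37, 38, 39
The largest element is 39.

39


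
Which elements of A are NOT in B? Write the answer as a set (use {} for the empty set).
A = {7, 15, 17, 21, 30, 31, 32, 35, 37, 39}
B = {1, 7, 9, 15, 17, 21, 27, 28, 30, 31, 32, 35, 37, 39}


Set A = {7, 15, 17, 21, 30, 31, 32, 35, 37, 39}
Set B = {1, 7, 9, 15, 17, 21, 27, 28, 30, 31, 32, 35, 37, 39}
Check each element of A against B:
7 ∈ B, 15 ∈ B, 17 ∈ B, 21 ∈ B, 30 ∈ B, 31 ∈ B, 32 ∈ B, 35 ∈ B, 37 ∈ B, 39 ∈ B
Elements of A not in B: {}

{}


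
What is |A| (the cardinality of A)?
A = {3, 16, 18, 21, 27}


Set A = {3, 16, 18, 21, 27}
Listing elements: 3, 16, 18, 21, 27
Counting: 5 elements
|A| = 5

5


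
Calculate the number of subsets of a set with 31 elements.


The set has 31 elements.
The power set contains all possible subsets.
|P(A)| = 2^|A| = 2^31 = 2147483648

2147483648


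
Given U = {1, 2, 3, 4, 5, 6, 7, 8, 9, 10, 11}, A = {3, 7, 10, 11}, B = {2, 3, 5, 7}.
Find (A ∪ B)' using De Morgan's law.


U = {1, 2, 3, 4, 5, 6, 7, 8, 9, 10, 11}
A = {3, 7, 10, 11}, B = {2, 3, 5, 7}
A ∪ B = {2, 3, 5, 7, 10, 11}
(A ∪ B)' = U \ (A ∪ B) = {1, 4, 6, 8, 9}
Verification via A' ∩ B': A' = {1, 2, 4, 5, 6, 8, 9}, B' = {1, 4, 6, 8, 9, 10, 11}
A' ∩ B' = {1, 4, 6, 8, 9} ✓

{1, 4, 6, 8, 9}


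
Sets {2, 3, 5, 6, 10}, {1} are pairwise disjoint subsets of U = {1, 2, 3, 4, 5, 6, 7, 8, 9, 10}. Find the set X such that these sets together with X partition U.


U = {1, 2, 3, 4, 5, 6, 7, 8, 9, 10}
Shown blocks: {2, 3, 5, 6, 10}, {1}
A partition's blocks are pairwise disjoint and cover U, so the missing block = U \ (union of shown blocks).
Union of shown blocks: {1, 2, 3, 5, 6, 10}
Missing block = U \ (union) = {4, 7, 8, 9}

{4, 7, 8, 9}


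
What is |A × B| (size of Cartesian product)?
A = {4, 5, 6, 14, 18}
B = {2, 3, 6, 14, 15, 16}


Set A = {4, 5, 6, 14, 18} has 5 elements.
Set B = {2, 3, 6, 14, 15, 16} has 6 elements.
|A × B| = |A| × |B| = 5 × 6 = 30

30


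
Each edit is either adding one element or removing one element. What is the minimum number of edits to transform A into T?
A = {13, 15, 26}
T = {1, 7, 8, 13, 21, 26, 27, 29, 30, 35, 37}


Set A = {13, 15, 26}
Set T = {1, 7, 8, 13, 21, 26, 27, 29, 30, 35, 37}
Elements to remove from A (in A, not in T): {15} → 1 removals
Elements to add to A (in T, not in A): {1, 7, 8, 21, 27, 29, 30, 35, 37} → 9 additions
Total edits = 1 + 9 = 10

10


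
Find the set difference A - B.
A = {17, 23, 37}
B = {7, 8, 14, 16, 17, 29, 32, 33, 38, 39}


Set A = {17, 23, 37}
Set B = {7, 8, 14, 16, 17, 29, 32, 33, 38, 39}
A \ B includes elements in A that are not in B.
Check each element of A:
17 (in B, remove), 23 (not in B, keep), 37 (not in B, keep)
A \ B = {23, 37}

{23, 37}


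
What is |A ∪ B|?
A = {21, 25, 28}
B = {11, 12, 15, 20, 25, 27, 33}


Set A = {21, 25, 28}, |A| = 3
Set B = {11, 12, 15, 20, 25, 27, 33}, |B| = 7
A ∩ B = {25}, |A ∩ B| = 1
|A ∪ B| = |A| + |B| - |A ∩ B| = 3 + 7 - 1 = 9

9


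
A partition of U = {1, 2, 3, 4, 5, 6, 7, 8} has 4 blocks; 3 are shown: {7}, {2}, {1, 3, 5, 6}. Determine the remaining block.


U = {1, 2, 3, 4, 5, 6, 7, 8}
Shown blocks: {7}, {2}, {1, 3, 5, 6}
A partition's blocks are pairwise disjoint and cover U, so the missing block = U \ (union of shown blocks).
Union of shown blocks: {1, 2, 3, 5, 6, 7}
Missing block = U \ (union) = {4, 8}

{4, 8}


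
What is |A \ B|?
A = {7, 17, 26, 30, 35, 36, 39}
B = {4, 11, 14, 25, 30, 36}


Set A = {7, 17, 26, 30, 35, 36, 39}
Set B = {4, 11, 14, 25, 30, 36}
A \ B = {7, 17, 26, 35, 39}
|A \ B| = 5

5


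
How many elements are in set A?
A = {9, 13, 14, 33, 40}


Set A = {9, 13, 14, 33, 40}
Listing elements: 9, 13, 14, 33, 40
Counting: 5 elements
|A| = 5

5


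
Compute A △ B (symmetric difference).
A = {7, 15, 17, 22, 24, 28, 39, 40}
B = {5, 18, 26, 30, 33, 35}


Set A = {7, 15, 17, 22, 24, 28, 39, 40}
Set B = {5, 18, 26, 30, 33, 35}
A △ B = (A \ B) ∪ (B \ A)
Elements in A but not B: {7, 15, 17, 22, 24, 28, 39, 40}
Elements in B but not A: {5, 18, 26, 30, 33, 35}
A △ B = {5, 7, 15, 17, 18, 22, 24, 26, 28, 30, 33, 35, 39, 40}

{5, 7, 15, 17, 18, 22, 24, 26, 28, 30, 33, 35, 39, 40}


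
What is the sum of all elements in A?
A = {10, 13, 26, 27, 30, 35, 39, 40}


Set A = {10, 13, 26, 27, 30, 35, 39, 40}
Sum = 10 + 13 + 26 + 27 + 30 + 35 + 39 + 40 = 220

220


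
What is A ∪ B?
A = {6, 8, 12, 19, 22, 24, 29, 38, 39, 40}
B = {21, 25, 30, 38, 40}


Set A = {6, 8, 12, 19, 22, 24, 29, 38, 39, 40}
Set B = {21, 25, 30, 38, 40}
A ∪ B includes all elements in either set.
Elements from A: {6, 8, 12, 19, 22, 24, 29, 38, 39, 40}
Elements from B not already included: {21, 25, 30}
A ∪ B = {6, 8, 12, 19, 21, 22, 24, 25, 29, 30, 38, 39, 40}

{6, 8, 12, 19, 21, 22, 24, 25, 29, 30, 38, 39, 40}


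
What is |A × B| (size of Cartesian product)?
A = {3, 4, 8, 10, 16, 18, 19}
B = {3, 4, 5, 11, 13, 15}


Set A = {3, 4, 8, 10, 16, 18, 19} has 7 elements.
Set B = {3, 4, 5, 11, 13, 15} has 6 elements.
|A × B| = |A| × |B| = 7 × 6 = 42

42


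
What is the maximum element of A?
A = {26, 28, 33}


Set A = {26, 28, 33}
Elements in ascending order: 26, 28, 33
The largest element is 33.

33


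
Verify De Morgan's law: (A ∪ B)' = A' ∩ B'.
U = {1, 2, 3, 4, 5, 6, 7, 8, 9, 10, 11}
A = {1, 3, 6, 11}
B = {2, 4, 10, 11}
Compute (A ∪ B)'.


U = {1, 2, 3, 4, 5, 6, 7, 8, 9, 10, 11}
A = {1, 3, 6, 11}, B = {2, 4, 10, 11}
A ∪ B = {1, 2, 3, 4, 6, 10, 11}
(A ∪ B)' = U \ (A ∪ B) = {5, 7, 8, 9}
Verification via A' ∩ B': A' = {2, 4, 5, 7, 8, 9, 10}, B' = {1, 3, 5, 6, 7, 8, 9}
A' ∩ B' = {5, 7, 8, 9} ✓

{5, 7, 8, 9}


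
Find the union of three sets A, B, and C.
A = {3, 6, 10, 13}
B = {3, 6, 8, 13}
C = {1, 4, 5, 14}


Set A = {3, 6, 10, 13}
Set B = {3, 6, 8, 13}
Set C = {1, 4, 5, 14}
First, A ∪ B = {3, 6, 8, 10, 13}
Then, (A ∪ B) ∪ C = {1, 3, 4, 5, 6, 8, 10, 13, 14}

{1, 3, 4, 5, 6, 8, 10, 13, 14}


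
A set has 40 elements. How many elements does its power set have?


The set has 40 elements.
The power set contains all possible subsets.
|P(A)| = 2^|A| = 2^40 = 1099511627776

1099511627776


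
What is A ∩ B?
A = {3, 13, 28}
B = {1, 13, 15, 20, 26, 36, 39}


Set A = {3, 13, 28}
Set B = {1, 13, 15, 20, 26, 36, 39}
A ∩ B includes only elements in both sets.
Check each element of A against B:
3 ✗, 13 ✓, 28 ✗
A ∩ B = {13}

{13}


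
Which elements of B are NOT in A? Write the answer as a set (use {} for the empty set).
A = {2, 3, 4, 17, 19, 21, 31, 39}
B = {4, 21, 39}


Set A = {2, 3, 4, 17, 19, 21, 31, 39}
Set B = {4, 21, 39}
Check each element of B against A:
4 ∈ A, 21 ∈ A, 39 ∈ A
Elements of B not in A: {}

{}


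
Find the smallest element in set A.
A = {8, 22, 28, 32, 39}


Set A = {8, 22, 28, 32, 39}
Elements in ascending order: 8, 22, 28, 32, 39
The smallest element is 8.

8


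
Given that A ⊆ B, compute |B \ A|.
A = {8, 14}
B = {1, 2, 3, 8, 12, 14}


Set A = {8, 14}, |A| = 2
Set B = {1, 2, 3, 8, 12, 14}, |B| = 6
Since A ⊆ B: B \ A = {1, 2, 3, 12}
|B| - |A| = 6 - 2 = 4

4


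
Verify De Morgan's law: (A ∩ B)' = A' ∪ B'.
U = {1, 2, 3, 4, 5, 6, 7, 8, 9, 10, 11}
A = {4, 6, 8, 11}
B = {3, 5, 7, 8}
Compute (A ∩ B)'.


U = {1, 2, 3, 4, 5, 6, 7, 8, 9, 10, 11}
A = {4, 6, 8, 11}, B = {3, 5, 7, 8}
A ∩ B = {8}
(A ∩ B)' = U \ (A ∩ B) = {1, 2, 3, 4, 5, 6, 7, 9, 10, 11}
Verification via A' ∪ B': A' = {1, 2, 3, 5, 7, 9, 10}, B' = {1, 2, 4, 6, 9, 10, 11}
A' ∪ B' = {1, 2, 3, 4, 5, 6, 7, 9, 10, 11} ✓

{1, 2, 3, 4, 5, 6, 7, 9, 10, 11}


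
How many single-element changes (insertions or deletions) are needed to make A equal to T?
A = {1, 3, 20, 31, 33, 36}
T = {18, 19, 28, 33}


Set A = {1, 3, 20, 31, 33, 36}
Set T = {18, 19, 28, 33}
Elements to remove from A (in A, not in T): {1, 3, 20, 31, 36} → 5 removals
Elements to add to A (in T, not in A): {18, 19, 28} → 3 additions
Total edits = 5 + 3 = 8

8


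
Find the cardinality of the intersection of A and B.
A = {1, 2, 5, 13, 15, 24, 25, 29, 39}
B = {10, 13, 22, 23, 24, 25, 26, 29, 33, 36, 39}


Set A = {1, 2, 5, 13, 15, 24, 25, 29, 39}
Set B = {10, 13, 22, 23, 24, 25, 26, 29, 33, 36, 39}
A ∩ B = {13, 24, 25, 29, 39}
|A ∩ B| = 5

5


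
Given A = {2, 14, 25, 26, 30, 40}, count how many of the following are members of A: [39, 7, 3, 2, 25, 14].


Set A = {2, 14, 25, 26, 30, 40}
Candidates: [39, 7, 3, 2, 25, 14]
Check each candidate:
39 ∉ A, 7 ∉ A, 3 ∉ A, 2 ∈ A, 25 ∈ A, 14 ∈ A
Count of candidates in A: 3

3


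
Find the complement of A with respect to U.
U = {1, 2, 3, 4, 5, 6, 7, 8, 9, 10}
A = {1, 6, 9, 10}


Universal set U = {1, 2, 3, 4, 5, 6, 7, 8, 9, 10}
Set A = {1, 6, 9, 10}
A' = U \ A = elements in U but not in A
Checking each element of U:
1 (in A, exclude), 2 (not in A, include), 3 (not in A, include), 4 (not in A, include), 5 (not in A, include), 6 (in A, exclude), 7 (not in A, include), 8 (not in A, include), 9 (in A, exclude), 10 (in A, exclude)
A' = {2, 3, 4, 5, 7, 8}

{2, 3, 4, 5, 7, 8}


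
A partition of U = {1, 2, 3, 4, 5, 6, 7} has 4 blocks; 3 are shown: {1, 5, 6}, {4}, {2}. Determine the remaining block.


U = {1, 2, 3, 4, 5, 6, 7}
Shown blocks: {1, 5, 6}, {4}, {2}
A partition's blocks are pairwise disjoint and cover U, so the missing block = U \ (union of shown blocks).
Union of shown blocks: {1, 2, 4, 5, 6}
Missing block = U \ (union) = {3, 7}

{3, 7}


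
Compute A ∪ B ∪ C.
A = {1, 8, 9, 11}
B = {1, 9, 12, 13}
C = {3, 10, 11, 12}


Set A = {1, 8, 9, 11}
Set B = {1, 9, 12, 13}
Set C = {3, 10, 11, 12}
First, A ∪ B = {1, 8, 9, 11, 12, 13}
Then, (A ∪ B) ∪ C = {1, 3, 8, 9, 10, 11, 12, 13}

{1, 3, 8, 9, 10, 11, 12, 13}


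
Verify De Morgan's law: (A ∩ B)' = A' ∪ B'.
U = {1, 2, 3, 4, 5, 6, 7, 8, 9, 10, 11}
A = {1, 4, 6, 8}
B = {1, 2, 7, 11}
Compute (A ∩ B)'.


U = {1, 2, 3, 4, 5, 6, 7, 8, 9, 10, 11}
A = {1, 4, 6, 8}, B = {1, 2, 7, 11}
A ∩ B = {1}
(A ∩ B)' = U \ (A ∩ B) = {2, 3, 4, 5, 6, 7, 8, 9, 10, 11}
Verification via A' ∪ B': A' = {2, 3, 5, 7, 9, 10, 11}, B' = {3, 4, 5, 6, 8, 9, 10}
A' ∪ B' = {2, 3, 4, 5, 6, 7, 8, 9, 10, 11} ✓

{2, 3, 4, 5, 6, 7, 8, 9, 10, 11}


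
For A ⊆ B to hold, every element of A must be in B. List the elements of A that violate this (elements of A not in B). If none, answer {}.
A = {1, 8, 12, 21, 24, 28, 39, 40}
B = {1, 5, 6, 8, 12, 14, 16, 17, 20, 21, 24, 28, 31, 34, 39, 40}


Set A = {1, 8, 12, 21, 24, 28, 39, 40}
Set B = {1, 5, 6, 8, 12, 14, 16, 17, 20, 21, 24, 28, 31, 34, 39, 40}
Check each element of A against B:
1 ∈ B, 8 ∈ B, 12 ∈ B, 21 ∈ B, 24 ∈ B, 28 ∈ B, 39 ∈ B, 40 ∈ B
Elements of A not in B: {}

{}


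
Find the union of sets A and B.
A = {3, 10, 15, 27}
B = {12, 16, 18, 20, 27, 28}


Set A = {3, 10, 15, 27}
Set B = {12, 16, 18, 20, 27, 28}
A ∪ B includes all elements in either set.
Elements from A: {3, 10, 15, 27}
Elements from B not already included: {12, 16, 18, 20, 28}
A ∪ B = {3, 10, 12, 15, 16, 18, 20, 27, 28}

{3, 10, 12, 15, 16, 18, 20, 27, 28}


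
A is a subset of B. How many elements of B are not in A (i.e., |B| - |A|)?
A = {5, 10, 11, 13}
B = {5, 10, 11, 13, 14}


Set A = {5, 10, 11, 13}, |A| = 4
Set B = {5, 10, 11, 13, 14}, |B| = 5
Since A ⊆ B: B \ A = {14}
|B| - |A| = 5 - 4 = 1

1


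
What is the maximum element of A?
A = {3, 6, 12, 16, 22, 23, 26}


Set A = {3, 6, 12, 16, 22, 23, 26}
Elements in ascending order: 3, 6, 12, 16, 22, 23, 26
The largest element is 26.

26


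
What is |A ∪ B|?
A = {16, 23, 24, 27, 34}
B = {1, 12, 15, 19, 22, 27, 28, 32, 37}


Set A = {16, 23, 24, 27, 34}, |A| = 5
Set B = {1, 12, 15, 19, 22, 27, 28, 32, 37}, |B| = 9
A ∩ B = {27}, |A ∩ B| = 1
|A ∪ B| = |A| + |B| - |A ∩ B| = 5 + 9 - 1 = 13

13


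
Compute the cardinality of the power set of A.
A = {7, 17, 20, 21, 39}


Set A = {7, 17, 20, 21, 39}
|A| = 5
The power set P(A) contains all subsets of A.
|P(A)| = 2^|A| = 2^5 = 32

32


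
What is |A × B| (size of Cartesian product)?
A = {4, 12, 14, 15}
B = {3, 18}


Set A = {4, 12, 14, 15} has 4 elements.
Set B = {3, 18} has 2 elements.
|A × B| = |A| × |B| = 4 × 2 = 8

8


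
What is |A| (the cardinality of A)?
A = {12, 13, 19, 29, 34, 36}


Set A = {12, 13, 19, 29, 34, 36}
Listing elements: 12, 13, 19, 29, 34, 36
Counting: 6 elements
|A| = 6

6


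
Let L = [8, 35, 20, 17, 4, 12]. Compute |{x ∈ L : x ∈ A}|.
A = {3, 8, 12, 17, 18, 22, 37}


Set A = {3, 8, 12, 17, 18, 22, 37}
Candidates: [8, 35, 20, 17, 4, 12]
Check each candidate:
8 ∈ A, 35 ∉ A, 20 ∉ A, 17 ∈ A, 4 ∉ A, 12 ∈ A
Count of candidates in A: 3

3


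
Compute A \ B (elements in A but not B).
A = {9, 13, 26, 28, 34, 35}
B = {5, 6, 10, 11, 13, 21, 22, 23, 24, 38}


Set A = {9, 13, 26, 28, 34, 35}
Set B = {5, 6, 10, 11, 13, 21, 22, 23, 24, 38}
A \ B includes elements in A that are not in B.
Check each element of A:
9 (not in B, keep), 13 (in B, remove), 26 (not in B, keep), 28 (not in B, keep), 34 (not in B, keep), 35 (not in B, keep)
A \ B = {9, 26, 28, 34, 35}

{9, 26, 28, 34, 35}


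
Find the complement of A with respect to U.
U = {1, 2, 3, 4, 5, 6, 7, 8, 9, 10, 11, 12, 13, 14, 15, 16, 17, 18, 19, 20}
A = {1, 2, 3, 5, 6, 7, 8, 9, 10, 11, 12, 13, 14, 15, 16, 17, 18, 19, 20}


Universal set U = {1, 2, 3, 4, 5, 6, 7, 8, 9, 10, 11, 12, 13, 14, 15, 16, 17, 18, 19, 20}
Set A = {1, 2, 3, 5, 6, 7, 8, 9, 10, 11, 12, 13, 14, 15, 16, 17, 18, 19, 20}
A' = U \ A = elements in U but not in A
Checking each element of U:
1 (in A, exclude), 2 (in A, exclude), 3 (in A, exclude), 4 (not in A, include), 5 (in A, exclude), 6 (in A, exclude), 7 (in A, exclude), 8 (in A, exclude), 9 (in A, exclude), 10 (in A, exclude), 11 (in A, exclude), 12 (in A, exclude), 13 (in A, exclude), 14 (in A, exclude), 15 (in A, exclude), 16 (in A, exclude), 17 (in A, exclude), 18 (in A, exclude), 19 (in A, exclude), 20 (in A, exclude)
A' = {4}

{4}


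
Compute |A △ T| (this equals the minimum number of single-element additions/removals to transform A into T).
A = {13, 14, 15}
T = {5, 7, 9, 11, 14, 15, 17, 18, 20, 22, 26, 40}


Set A = {13, 14, 15}
Set T = {5, 7, 9, 11, 14, 15, 17, 18, 20, 22, 26, 40}
Elements to remove from A (in A, not in T): {13} → 1 removals
Elements to add to A (in T, not in A): {5, 7, 9, 11, 17, 18, 20, 22, 26, 40} → 10 additions
Total edits = 1 + 10 = 11

11


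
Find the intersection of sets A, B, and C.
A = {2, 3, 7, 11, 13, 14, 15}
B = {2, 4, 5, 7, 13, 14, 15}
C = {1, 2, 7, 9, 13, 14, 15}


Set A = {2, 3, 7, 11, 13, 14, 15}
Set B = {2, 4, 5, 7, 13, 14, 15}
Set C = {1, 2, 7, 9, 13, 14, 15}
First, A ∩ B = {2, 7, 13, 14, 15}
Then, (A ∩ B) ∩ C = {2, 7, 13, 14, 15}

{2, 7, 13, 14, 15}


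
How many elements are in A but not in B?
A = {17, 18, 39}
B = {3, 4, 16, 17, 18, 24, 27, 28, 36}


Set A = {17, 18, 39}
Set B = {3, 4, 16, 17, 18, 24, 27, 28, 36}
A \ B = {39}
|A \ B| = 1

1


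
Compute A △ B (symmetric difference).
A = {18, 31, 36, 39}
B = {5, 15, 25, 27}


Set A = {18, 31, 36, 39}
Set B = {5, 15, 25, 27}
A △ B = (A \ B) ∪ (B \ A)
Elements in A but not B: {18, 31, 36, 39}
Elements in B but not A: {5, 15, 25, 27}
A △ B = {5, 15, 18, 25, 27, 31, 36, 39}

{5, 15, 18, 25, 27, 31, 36, 39}


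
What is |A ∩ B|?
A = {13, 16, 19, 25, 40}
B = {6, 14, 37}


Set A = {13, 16, 19, 25, 40}
Set B = {6, 14, 37}
A ∩ B = {}
|A ∩ B| = 0

0


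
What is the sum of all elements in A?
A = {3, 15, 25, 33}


Set A = {3, 15, 25, 33}
Sum = 3 + 15 + 25 + 33 = 76

76


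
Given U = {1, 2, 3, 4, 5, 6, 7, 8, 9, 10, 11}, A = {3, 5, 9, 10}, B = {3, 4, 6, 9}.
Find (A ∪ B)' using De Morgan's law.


U = {1, 2, 3, 4, 5, 6, 7, 8, 9, 10, 11}
A = {3, 5, 9, 10}, B = {3, 4, 6, 9}
A ∪ B = {3, 4, 5, 6, 9, 10}
(A ∪ B)' = U \ (A ∪ B) = {1, 2, 7, 8, 11}
Verification via A' ∩ B': A' = {1, 2, 4, 6, 7, 8, 11}, B' = {1, 2, 5, 7, 8, 10, 11}
A' ∩ B' = {1, 2, 7, 8, 11} ✓

{1, 2, 7, 8, 11}


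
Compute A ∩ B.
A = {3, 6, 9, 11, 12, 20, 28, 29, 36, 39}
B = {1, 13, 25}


Set A = {3, 6, 9, 11, 12, 20, 28, 29, 36, 39}
Set B = {1, 13, 25}
A ∩ B includes only elements in both sets.
Check each element of A against B:
3 ✗, 6 ✗, 9 ✗, 11 ✗, 12 ✗, 20 ✗, 28 ✗, 29 ✗, 36 ✗, 39 ✗
A ∩ B = {}

{}


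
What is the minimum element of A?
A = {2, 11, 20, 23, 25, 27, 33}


Set A = {2, 11, 20, 23, 25, 27, 33}
Elements in ascending order: 2, 11, 20, 23, 25, 27, 33
The smallest element is 2.

2


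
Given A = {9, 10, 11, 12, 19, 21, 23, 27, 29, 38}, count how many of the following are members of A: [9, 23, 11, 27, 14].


Set A = {9, 10, 11, 12, 19, 21, 23, 27, 29, 38}
Candidates: [9, 23, 11, 27, 14]
Check each candidate:
9 ∈ A, 23 ∈ A, 11 ∈ A, 27 ∈ A, 14 ∉ A
Count of candidates in A: 4

4


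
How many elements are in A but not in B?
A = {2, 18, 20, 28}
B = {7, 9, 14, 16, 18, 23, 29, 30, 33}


Set A = {2, 18, 20, 28}
Set B = {7, 9, 14, 16, 18, 23, 29, 30, 33}
A \ B = {2, 20, 28}
|A \ B| = 3

3


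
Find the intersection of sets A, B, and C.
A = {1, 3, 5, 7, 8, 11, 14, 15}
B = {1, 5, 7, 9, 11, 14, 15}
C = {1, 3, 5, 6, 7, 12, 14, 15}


Set A = {1, 3, 5, 7, 8, 11, 14, 15}
Set B = {1, 5, 7, 9, 11, 14, 15}
Set C = {1, 3, 5, 6, 7, 12, 14, 15}
First, A ∩ B = {1, 5, 7, 11, 14, 15}
Then, (A ∩ B) ∩ C = {1, 5, 7, 14, 15}

{1, 5, 7, 14, 15}


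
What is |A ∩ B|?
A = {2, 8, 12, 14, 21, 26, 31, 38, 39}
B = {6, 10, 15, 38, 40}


Set A = {2, 8, 12, 14, 21, 26, 31, 38, 39}
Set B = {6, 10, 15, 38, 40}
A ∩ B = {38}
|A ∩ B| = 1

1


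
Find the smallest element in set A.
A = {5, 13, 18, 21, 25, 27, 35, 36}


Set A = {5, 13, 18, 21, 25, 27, 35, 36}
Elements in ascending order: 5, 13, 18, 21, 25, 27, 35, 36
The smallest element is 5.

5


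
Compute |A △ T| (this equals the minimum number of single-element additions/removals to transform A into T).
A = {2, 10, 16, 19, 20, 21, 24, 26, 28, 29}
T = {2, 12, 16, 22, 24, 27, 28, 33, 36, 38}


Set A = {2, 10, 16, 19, 20, 21, 24, 26, 28, 29}
Set T = {2, 12, 16, 22, 24, 27, 28, 33, 36, 38}
Elements to remove from A (in A, not in T): {10, 19, 20, 21, 26, 29} → 6 removals
Elements to add to A (in T, not in A): {12, 22, 27, 33, 36, 38} → 6 additions
Total edits = 6 + 6 = 12

12


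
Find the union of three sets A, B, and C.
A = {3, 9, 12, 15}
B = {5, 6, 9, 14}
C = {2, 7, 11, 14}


Set A = {3, 9, 12, 15}
Set B = {5, 6, 9, 14}
Set C = {2, 7, 11, 14}
First, A ∪ B = {3, 5, 6, 9, 12, 14, 15}
Then, (A ∪ B) ∪ C = {2, 3, 5, 6, 7, 9, 11, 12, 14, 15}

{2, 3, 5, 6, 7, 9, 11, 12, 14, 15}


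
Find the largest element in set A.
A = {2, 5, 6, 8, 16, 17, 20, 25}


Set A = {2, 5, 6, 8, 16, 17, 20, 25}
Elements in ascending order: 2, 5, 6, 8, 16, 17, 20, 25
The largest element is 25.

25


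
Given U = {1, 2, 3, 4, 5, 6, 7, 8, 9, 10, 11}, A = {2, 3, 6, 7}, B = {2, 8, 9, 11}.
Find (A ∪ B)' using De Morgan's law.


U = {1, 2, 3, 4, 5, 6, 7, 8, 9, 10, 11}
A = {2, 3, 6, 7}, B = {2, 8, 9, 11}
A ∪ B = {2, 3, 6, 7, 8, 9, 11}
(A ∪ B)' = U \ (A ∪ B) = {1, 4, 5, 10}
Verification via A' ∩ B': A' = {1, 4, 5, 8, 9, 10, 11}, B' = {1, 3, 4, 5, 6, 7, 10}
A' ∩ B' = {1, 4, 5, 10} ✓

{1, 4, 5, 10}


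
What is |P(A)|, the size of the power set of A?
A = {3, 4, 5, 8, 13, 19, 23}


Set A = {3, 4, 5, 8, 13, 19, 23}
|A| = 7
The power set P(A) contains all subsets of A.
|P(A)| = 2^|A| = 2^7 = 128

128


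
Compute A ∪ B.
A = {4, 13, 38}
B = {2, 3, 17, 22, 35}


Set A = {4, 13, 38}
Set B = {2, 3, 17, 22, 35}
A ∪ B includes all elements in either set.
Elements from A: {4, 13, 38}
Elements from B not already included: {2, 3, 17, 22, 35}
A ∪ B = {2, 3, 4, 13, 17, 22, 35, 38}

{2, 3, 4, 13, 17, 22, 35, 38}


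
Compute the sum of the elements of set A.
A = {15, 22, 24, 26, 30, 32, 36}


Set A = {15, 22, 24, 26, 30, 32, 36}
Sum = 15 + 22 + 24 + 26 + 30 + 32 + 36 = 185

185


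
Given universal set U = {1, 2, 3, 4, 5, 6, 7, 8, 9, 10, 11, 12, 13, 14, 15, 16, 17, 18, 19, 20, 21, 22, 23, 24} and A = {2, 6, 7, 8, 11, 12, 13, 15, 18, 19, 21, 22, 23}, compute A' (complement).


Universal set U = {1, 2, 3, 4, 5, 6, 7, 8, 9, 10, 11, 12, 13, 14, 15, 16, 17, 18, 19, 20, 21, 22, 23, 24}
Set A = {2, 6, 7, 8, 11, 12, 13, 15, 18, 19, 21, 22, 23}
A' = U \ A = elements in U but not in A
Checking each element of U:
1 (not in A, include), 2 (in A, exclude), 3 (not in A, include), 4 (not in A, include), 5 (not in A, include), 6 (in A, exclude), 7 (in A, exclude), 8 (in A, exclude), 9 (not in A, include), 10 (not in A, include), 11 (in A, exclude), 12 (in A, exclude), 13 (in A, exclude), 14 (not in A, include), 15 (in A, exclude), 16 (not in A, include), 17 (not in A, include), 18 (in A, exclude), 19 (in A, exclude), 20 (not in A, include), 21 (in A, exclude), 22 (in A, exclude), 23 (in A, exclude), 24 (not in A, include)
A' = {1, 3, 4, 5, 9, 10, 14, 16, 17, 20, 24}

{1, 3, 4, 5, 9, 10, 14, 16, 17, 20, 24}


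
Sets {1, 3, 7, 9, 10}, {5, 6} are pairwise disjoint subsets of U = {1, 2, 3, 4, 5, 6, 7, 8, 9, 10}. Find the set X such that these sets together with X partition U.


U = {1, 2, 3, 4, 5, 6, 7, 8, 9, 10}
Shown blocks: {1, 3, 7, 9, 10}, {5, 6}
A partition's blocks are pairwise disjoint and cover U, so the missing block = U \ (union of shown blocks).
Union of shown blocks: {1, 3, 5, 6, 7, 9, 10}
Missing block = U \ (union) = {2, 4, 8}

{2, 4, 8}


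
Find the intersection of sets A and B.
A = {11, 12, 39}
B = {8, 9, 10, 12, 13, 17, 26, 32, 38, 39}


Set A = {11, 12, 39}
Set B = {8, 9, 10, 12, 13, 17, 26, 32, 38, 39}
A ∩ B includes only elements in both sets.
Check each element of A against B:
11 ✗, 12 ✓, 39 ✓
A ∩ B = {12, 39}

{12, 39}


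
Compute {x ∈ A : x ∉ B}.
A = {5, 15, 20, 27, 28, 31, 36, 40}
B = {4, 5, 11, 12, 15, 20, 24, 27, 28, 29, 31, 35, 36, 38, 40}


Set A = {5, 15, 20, 27, 28, 31, 36, 40}
Set B = {4, 5, 11, 12, 15, 20, 24, 27, 28, 29, 31, 35, 36, 38, 40}
Check each element of A against B:
5 ∈ B, 15 ∈ B, 20 ∈ B, 27 ∈ B, 28 ∈ B, 31 ∈ B, 36 ∈ B, 40 ∈ B
Elements of A not in B: {}

{}


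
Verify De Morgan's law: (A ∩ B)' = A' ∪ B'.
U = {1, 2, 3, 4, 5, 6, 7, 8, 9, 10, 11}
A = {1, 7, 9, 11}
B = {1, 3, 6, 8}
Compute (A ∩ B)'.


U = {1, 2, 3, 4, 5, 6, 7, 8, 9, 10, 11}
A = {1, 7, 9, 11}, B = {1, 3, 6, 8}
A ∩ B = {1}
(A ∩ B)' = U \ (A ∩ B) = {2, 3, 4, 5, 6, 7, 8, 9, 10, 11}
Verification via A' ∪ B': A' = {2, 3, 4, 5, 6, 8, 10}, B' = {2, 4, 5, 7, 9, 10, 11}
A' ∪ B' = {2, 3, 4, 5, 6, 7, 8, 9, 10, 11} ✓

{2, 3, 4, 5, 6, 7, 8, 9, 10, 11}


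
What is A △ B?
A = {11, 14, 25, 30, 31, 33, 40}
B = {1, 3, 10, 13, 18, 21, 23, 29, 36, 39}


Set A = {11, 14, 25, 30, 31, 33, 40}
Set B = {1, 3, 10, 13, 18, 21, 23, 29, 36, 39}
A △ B = (A \ B) ∪ (B \ A)
Elements in A but not B: {11, 14, 25, 30, 31, 33, 40}
Elements in B but not A: {1, 3, 10, 13, 18, 21, 23, 29, 36, 39}
A △ B = {1, 3, 10, 11, 13, 14, 18, 21, 23, 25, 29, 30, 31, 33, 36, 39, 40}

{1, 3, 10, 11, 13, 14, 18, 21, 23, 25, 29, 30, 31, 33, 36, 39, 40}


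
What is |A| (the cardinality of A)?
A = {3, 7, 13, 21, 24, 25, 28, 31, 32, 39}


Set A = {3, 7, 13, 21, 24, 25, 28, 31, 32, 39}
Listing elements: 3, 7, 13, 21, 24, 25, 28, 31, 32, 39
Counting: 10 elements
|A| = 10

10


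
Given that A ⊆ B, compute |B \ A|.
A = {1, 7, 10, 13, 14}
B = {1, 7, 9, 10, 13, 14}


Set A = {1, 7, 10, 13, 14}, |A| = 5
Set B = {1, 7, 9, 10, 13, 14}, |B| = 6
Since A ⊆ B: B \ A = {9}
|B| - |A| = 6 - 5 = 1

1


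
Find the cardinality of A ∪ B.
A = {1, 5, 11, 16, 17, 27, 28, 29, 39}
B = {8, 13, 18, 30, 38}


Set A = {1, 5, 11, 16, 17, 27, 28, 29, 39}, |A| = 9
Set B = {8, 13, 18, 30, 38}, |B| = 5
A ∩ B = {}, |A ∩ B| = 0
|A ∪ B| = |A| + |B| - |A ∩ B| = 9 + 5 - 0 = 14

14


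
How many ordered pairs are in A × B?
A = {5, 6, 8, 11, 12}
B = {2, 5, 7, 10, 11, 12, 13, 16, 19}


Set A = {5, 6, 8, 11, 12} has 5 elements.
Set B = {2, 5, 7, 10, 11, 12, 13, 16, 19} has 9 elements.
|A × B| = |A| × |B| = 5 × 9 = 45

45


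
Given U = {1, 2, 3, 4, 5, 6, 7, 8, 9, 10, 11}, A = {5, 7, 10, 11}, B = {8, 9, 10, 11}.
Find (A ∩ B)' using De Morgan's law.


U = {1, 2, 3, 4, 5, 6, 7, 8, 9, 10, 11}
A = {5, 7, 10, 11}, B = {8, 9, 10, 11}
A ∩ B = {10, 11}
(A ∩ B)' = U \ (A ∩ B) = {1, 2, 3, 4, 5, 6, 7, 8, 9}
Verification via A' ∪ B': A' = {1, 2, 3, 4, 6, 8, 9}, B' = {1, 2, 3, 4, 5, 6, 7}
A' ∪ B' = {1, 2, 3, 4, 5, 6, 7, 8, 9} ✓

{1, 2, 3, 4, 5, 6, 7, 8, 9}


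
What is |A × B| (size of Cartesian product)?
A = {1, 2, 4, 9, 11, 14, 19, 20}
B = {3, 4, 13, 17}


Set A = {1, 2, 4, 9, 11, 14, 19, 20} has 8 elements.
Set B = {3, 4, 13, 17} has 4 elements.
|A × B| = |A| × |B| = 8 × 4 = 32

32


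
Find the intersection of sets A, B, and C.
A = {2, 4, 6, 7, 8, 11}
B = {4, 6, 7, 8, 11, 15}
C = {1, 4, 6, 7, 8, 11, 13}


Set A = {2, 4, 6, 7, 8, 11}
Set B = {4, 6, 7, 8, 11, 15}
Set C = {1, 4, 6, 7, 8, 11, 13}
First, A ∩ B = {4, 6, 7, 8, 11}
Then, (A ∩ B) ∩ C = {4, 6, 7, 8, 11}

{4, 6, 7, 8, 11}


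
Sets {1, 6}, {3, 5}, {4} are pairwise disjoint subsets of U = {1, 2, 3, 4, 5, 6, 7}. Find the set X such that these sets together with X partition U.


U = {1, 2, 3, 4, 5, 6, 7}
Shown blocks: {1, 6}, {3, 5}, {4}
A partition's blocks are pairwise disjoint and cover U, so the missing block = U \ (union of shown blocks).
Union of shown blocks: {1, 3, 4, 5, 6}
Missing block = U \ (union) = {2, 7}

{2, 7}


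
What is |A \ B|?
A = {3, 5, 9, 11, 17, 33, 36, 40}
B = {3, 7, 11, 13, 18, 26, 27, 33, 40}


Set A = {3, 5, 9, 11, 17, 33, 36, 40}
Set B = {3, 7, 11, 13, 18, 26, 27, 33, 40}
A \ B = {5, 9, 17, 36}
|A \ B| = 4

4


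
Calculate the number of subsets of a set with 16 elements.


The set has 16 elements.
The power set contains all possible subsets.
|P(A)| = 2^|A| = 2^16 = 65536

65536


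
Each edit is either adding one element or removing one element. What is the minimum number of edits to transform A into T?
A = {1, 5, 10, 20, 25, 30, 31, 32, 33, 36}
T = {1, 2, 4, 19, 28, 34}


Set A = {1, 5, 10, 20, 25, 30, 31, 32, 33, 36}
Set T = {1, 2, 4, 19, 28, 34}
Elements to remove from A (in A, not in T): {5, 10, 20, 25, 30, 31, 32, 33, 36} → 9 removals
Elements to add to A (in T, not in A): {2, 4, 19, 28, 34} → 5 additions
Total edits = 9 + 5 = 14

14


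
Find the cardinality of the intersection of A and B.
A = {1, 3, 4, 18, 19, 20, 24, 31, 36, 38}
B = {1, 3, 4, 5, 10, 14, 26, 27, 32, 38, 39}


Set A = {1, 3, 4, 18, 19, 20, 24, 31, 36, 38}
Set B = {1, 3, 4, 5, 10, 14, 26, 27, 32, 38, 39}
A ∩ B = {1, 3, 4, 38}
|A ∩ B| = 4

4


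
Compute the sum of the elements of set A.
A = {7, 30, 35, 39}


Set A = {7, 30, 35, 39}
Sum = 7 + 30 + 35 + 39 = 111

111


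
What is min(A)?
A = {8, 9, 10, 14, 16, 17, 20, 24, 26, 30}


Set A = {8, 9, 10, 14, 16, 17, 20, 24, 26, 30}
Elements in ascending order: 8, 9, 10, 14, 16, 17, 20, 24, 26, 30
The smallest element is 8.

8


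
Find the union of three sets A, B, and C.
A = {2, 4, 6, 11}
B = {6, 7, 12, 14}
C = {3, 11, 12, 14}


Set A = {2, 4, 6, 11}
Set B = {6, 7, 12, 14}
Set C = {3, 11, 12, 14}
First, A ∪ B = {2, 4, 6, 7, 11, 12, 14}
Then, (A ∪ B) ∪ C = {2, 3, 4, 6, 7, 11, 12, 14}

{2, 3, 4, 6, 7, 11, 12, 14}


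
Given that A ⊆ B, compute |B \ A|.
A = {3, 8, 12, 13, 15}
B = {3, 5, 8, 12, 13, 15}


Set A = {3, 8, 12, 13, 15}, |A| = 5
Set B = {3, 5, 8, 12, 13, 15}, |B| = 6
Since A ⊆ B: B \ A = {5}
|B| - |A| = 6 - 5 = 1

1


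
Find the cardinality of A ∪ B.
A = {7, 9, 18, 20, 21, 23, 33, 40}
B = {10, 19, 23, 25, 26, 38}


Set A = {7, 9, 18, 20, 21, 23, 33, 40}, |A| = 8
Set B = {10, 19, 23, 25, 26, 38}, |B| = 6
A ∩ B = {23}, |A ∩ B| = 1
|A ∪ B| = |A| + |B| - |A ∩ B| = 8 + 6 - 1 = 13

13


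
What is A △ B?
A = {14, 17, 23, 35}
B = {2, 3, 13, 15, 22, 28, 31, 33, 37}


Set A = {14, 17, 23, 35}
Set B = {2, 3, 13, 15, 22, 28, 31, 33, 37}
A △ B = (A \ B) ∪ (B \ A)
Elements in A but not B: {14, 17, 23, 35}
Elements in B but not A: {2, 3, 13, 15, 22, 28, 31, 33, 37}
A △ B = {2, 3, 13, 14, 15, 17, 22, 23, 28, 31, 33, 35, 37}

{2, 3, 13, 14, 15, 17, 22, 23, 28, 31, 33, 35, 37}


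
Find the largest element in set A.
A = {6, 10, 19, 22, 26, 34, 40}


Set A = {6, 10, 19, 22, 26, 34, 40}
Elements in ascending order: 6, 10, 19, 22, 26, 34, 40
The largest element is 40.

40


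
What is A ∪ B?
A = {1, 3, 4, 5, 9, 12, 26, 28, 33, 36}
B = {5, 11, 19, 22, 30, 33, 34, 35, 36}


Set A = {1, 3, 4, 5, 9, 12, 26, 28, 33, 36}
Set B = {5, 11, 19, 22, 30, 33, 34, 35, 36}
A ∪ B includes all elements in either set.
Elements from A: {1, 3, 4, 5, 9, 12, 26, 28, 33, 36}
Elements from B not already included: {11, 19, 22, 30, 34, 35}
A ∪ B = {1, 3, 4, 5, 9, 11, 12, 19, 22, 26, 28, 30, 33, 34, 35, 36}

{1, 3, 4, 5, 9, 11, 12, 19, 22, 26, 28, 30, 33, 34, 35, 36}


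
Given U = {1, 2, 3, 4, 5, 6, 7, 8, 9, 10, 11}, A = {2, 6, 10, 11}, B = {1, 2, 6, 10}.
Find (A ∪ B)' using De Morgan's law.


U = {1, 2, 3, 4, 5, 6, 7, 8, 9, 10, 11}
A = {2, 6, 10, 11}, B = {1, 2, 6, 10}
A ∪ B = {1, 2, 6, 10, 11}
(A ∪ B)' = U \ (A ∪ B) = {3, 4, 5, 7, 8, 9}
Verification via A' ∩ B': A' = {1, 3, 4, 5, 7, 8, 9}, B' = {3, 4, 5, 7, 8, 9, 11}
A' ∩ B' = {3, 4, 5, 7, 8, 9} ✓

{3, 4, 5, 7, 8, 9}


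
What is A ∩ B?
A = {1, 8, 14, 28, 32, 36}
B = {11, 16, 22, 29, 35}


Set A = {1, 8, 14, 28, 32, 36}
Set B = {11, 16, 22, 29, 35}
A ∩ B includes only elements in both sets.
Check each element of A against B:
1 ✗, 8 ✗, 14 ✗, 28 ✗, 32 ✗, 36 ✗
A ∩ B = {}

{}


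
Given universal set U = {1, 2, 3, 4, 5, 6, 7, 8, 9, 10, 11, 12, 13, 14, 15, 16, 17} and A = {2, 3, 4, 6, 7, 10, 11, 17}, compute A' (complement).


Universal set U = {1, 2, 3, 4, 5, 6, 7, 8, 9, 10, 11, 12, 13, 14, 15, 16, 17}
Set A = {2, 3, 4, 6, 7, 10, 11, 17}
A' = U \ A = elements in U but not in A
Checking each element of U:
1 (not in A, include), 2 (in A, exclude), 3 (in A, exclude), 4 (in A, exclude), 5 (not in A, include), 6 (in A, exclude), 7 (in A, exclude), 8 (not in A, include), 9 (not in A, include), 10 (in A, exclude), 11 (in A, exclude), 12 (not in A, include), 13 (not in A, include), 14 (not in A, include), 15 (not in A, include), 16 (not in A, include), 17 (in A, exclude)
A' = {1, 5, 8, 9, 12, 13, 14, 15, 16}

{1, 5, 8, 9, 12, 13, 14, 15, 16}


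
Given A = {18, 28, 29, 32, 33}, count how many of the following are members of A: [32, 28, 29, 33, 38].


Set A = {18, 28, 29, 32, 33}
Candidates: [32, 28, 29, 33, 38]
Check each candidate:
32 ∈ A, 28 ∈ A, 29 ∈ A, 33 ∈ A, 38 ∉ A
Count of candidates in A: 4

4


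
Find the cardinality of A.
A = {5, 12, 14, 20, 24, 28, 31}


Set A = {5, 12, 14, 20, 24, 28, 31}
Listing elements: 5, 12, 14, 20, 24, 28, 31
Counting: 7 elements
|A| = 7

7


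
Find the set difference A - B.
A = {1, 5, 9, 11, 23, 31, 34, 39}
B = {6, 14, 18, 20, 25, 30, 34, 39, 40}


Set A = {1, 5, 9, 11, 23, 31, 34, 39}
Set B = {6, 14, 18, 20, 25, 30, 34, 39, 40}
A \ B includes elements in A that are not in B.
Check each element of A:
1 (not in B, keep), 5 (not in B, keep), 9 (not in B, keep), 11 (not in B, keep), 23 (not in B, keep), 31 (not in B, keep), 34 (in B, remove), 39 (in B, remove)
A \ B = {1, 5, 9, 11, 23, 31}

{1, 5, 9, 11, 23, 31}


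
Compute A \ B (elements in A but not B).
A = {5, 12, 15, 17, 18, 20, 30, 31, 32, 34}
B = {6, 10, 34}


Set A = {5, 12, 15, 17, 18, 20, 30, 31, 32, 34}
Set B = {6, 10, 34}
A \ B includes elements in A that are not in B.
Check each element of A:
5 (not in B, keep), 12 (not in B, keep), 15 (not in B, keep), 17 (not in B, keep), 18 (not in B, keep), 20 (not in B, keep), 30 (not in B, keep), 31 (not in B, keep), 32 (not in B, keep), 34 (in B, remove)
A \ B = {5, 12, 15, 17, 18, 20, 30, 31, 32}

{5, 12, 15, 17, 18, 20, 30, 31, 32}


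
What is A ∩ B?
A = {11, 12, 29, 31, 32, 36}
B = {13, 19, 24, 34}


Set A = {11, 12, 29, 31, 32, 36}
Set B = {13, 19, 24, 34}
A ∩ B includes only elements in both sets.
Check each element of A against B:
11 ✗, 12 ✗, 29 ✗, 31 ✗, 32 ✗, 36 ✗
A ∩ B = {}

{}


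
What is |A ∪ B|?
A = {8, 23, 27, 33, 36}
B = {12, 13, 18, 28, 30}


Set A = {8, 23, 27, 33, 36}, |A| = 5
Set B = {12, 13, 18, 28, 30}, |B| = 5
A ∩ B = {}, |A ∩ B| = 0
|A ∪ B| = |A| + |B| - |A ∩ B| = 5 + 5 - 0 = 10

10
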